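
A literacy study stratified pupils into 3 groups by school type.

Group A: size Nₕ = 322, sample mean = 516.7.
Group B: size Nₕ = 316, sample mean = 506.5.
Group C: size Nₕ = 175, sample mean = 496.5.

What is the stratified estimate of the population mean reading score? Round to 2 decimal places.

508.39

N = 813; weights Wₕ = Nₕ/N = (0.3961, 0.3887, 0.2153).
x̄_st = Σ Wₕ·x̄ₕ = 0.3961·516.7 + 0.3887·506.5 + 0.2153·496.5 ≈ 508.3873...
→ 508.39.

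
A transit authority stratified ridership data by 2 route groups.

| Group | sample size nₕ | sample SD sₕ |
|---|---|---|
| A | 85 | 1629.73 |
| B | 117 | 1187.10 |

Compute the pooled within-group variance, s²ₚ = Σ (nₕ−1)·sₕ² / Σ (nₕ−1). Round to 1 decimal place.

Degrees of freedom: 84 + 116 = 200.
Σ(nₕ−1)sₕ² = 84·2656019.8729 + 116·1409206.41 = 386573612.8836.
s²ₚ = 386573612.8836 / 200 = 1932868.064... → 1932868.1.

1932868.1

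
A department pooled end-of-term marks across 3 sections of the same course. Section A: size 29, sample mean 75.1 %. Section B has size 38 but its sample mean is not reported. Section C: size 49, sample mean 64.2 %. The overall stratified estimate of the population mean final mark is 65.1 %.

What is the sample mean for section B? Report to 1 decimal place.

58.6

N = 29 + 38 + 49 = 116.
Overall total = μ·N = 65.1·116 = 7551.6.
Subtract the known strata: 29·75.1 + 49·64.2 = 5323.7.
Remaining total for section B: 7551.6 − 5323.7 = 2227.9.
Divide by its size: 2227.9 / 38 = 58.629... → 58.6.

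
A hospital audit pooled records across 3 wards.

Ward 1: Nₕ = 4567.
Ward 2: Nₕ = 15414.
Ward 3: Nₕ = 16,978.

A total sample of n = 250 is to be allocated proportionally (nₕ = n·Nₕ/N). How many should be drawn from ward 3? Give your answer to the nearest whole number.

115

Share of ward 3 = 16978/36959 = 0.45937.
Allocate 250 × 0.45937 = 114.843... → 115.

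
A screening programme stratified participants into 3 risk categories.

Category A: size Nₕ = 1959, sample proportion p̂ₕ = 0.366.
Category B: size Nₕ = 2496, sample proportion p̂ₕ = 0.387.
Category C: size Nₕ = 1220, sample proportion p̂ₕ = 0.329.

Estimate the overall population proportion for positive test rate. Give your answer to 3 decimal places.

0.367

Wₕ = Nₕ/N with N = 5675: 0.3452, 0.4398, 0.2150.
p̂_st = 0.3452·0.366 + 0.4398·0.387 + 0.2150·0.329 ≈ 0.36728... → 0.367.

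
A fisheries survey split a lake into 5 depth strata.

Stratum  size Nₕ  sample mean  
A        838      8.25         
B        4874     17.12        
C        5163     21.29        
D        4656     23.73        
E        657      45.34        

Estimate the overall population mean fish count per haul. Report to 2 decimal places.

N = 16188; weights Wₕ = Nₕ/N = (0.0518, 0.3011, 0.3189, 0.2876, 0.0406).
x̄_st = Σ Wₕ·x̄ₕ = 0.0518·8.25 + 0.3011·17.12 + 0.3189·21.29 + 0.2876·23.73 + 0.0406·45.34 ≈ 21.0373...
→ 21.04.

21.04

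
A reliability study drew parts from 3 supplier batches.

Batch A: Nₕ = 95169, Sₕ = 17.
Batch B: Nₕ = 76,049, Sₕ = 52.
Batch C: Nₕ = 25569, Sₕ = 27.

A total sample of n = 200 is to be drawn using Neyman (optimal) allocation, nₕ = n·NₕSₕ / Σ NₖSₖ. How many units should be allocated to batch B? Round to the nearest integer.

Σ NₕSₕ = 95169·17 + 76049·52 + 25569·27 = 6262784.
Share for B: 3954548/6262784 = 0.63144.
n_B = 200 × 0.63144 = 126.287... → 126.

126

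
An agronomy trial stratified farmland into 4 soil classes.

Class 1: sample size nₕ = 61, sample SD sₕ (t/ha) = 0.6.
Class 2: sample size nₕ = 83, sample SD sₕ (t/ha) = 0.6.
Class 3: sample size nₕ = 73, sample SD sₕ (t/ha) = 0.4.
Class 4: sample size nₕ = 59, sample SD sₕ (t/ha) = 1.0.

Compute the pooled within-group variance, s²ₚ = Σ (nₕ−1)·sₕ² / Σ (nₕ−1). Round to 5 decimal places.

Degrees of freedom: 60 + 82 + 72 + 58 = 272.
Σ(nₕ−1)sₕ² = 60·0.36 + 82·0.36 + 72·0.16 + 58·1 = 120.64.
s²ₚ = 120.64 / 272 = 0.4435294... → 0.44353.

0.44353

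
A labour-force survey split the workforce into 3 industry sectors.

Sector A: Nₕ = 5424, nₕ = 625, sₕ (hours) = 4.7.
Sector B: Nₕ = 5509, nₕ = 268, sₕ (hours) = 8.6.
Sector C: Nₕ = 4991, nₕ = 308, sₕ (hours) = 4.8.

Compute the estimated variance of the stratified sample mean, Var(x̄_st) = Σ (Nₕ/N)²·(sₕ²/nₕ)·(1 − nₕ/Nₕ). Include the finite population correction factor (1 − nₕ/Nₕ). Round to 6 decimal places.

N = 15924. Term for each stratum: Wₕ²sₕ²/nₕ·(1−nₕ/Nₕ).
Var(x̄_st) = 0.003628121 + 0.031422787 + 0.006895077 = 0.041945986 → 0.041946.

0.041946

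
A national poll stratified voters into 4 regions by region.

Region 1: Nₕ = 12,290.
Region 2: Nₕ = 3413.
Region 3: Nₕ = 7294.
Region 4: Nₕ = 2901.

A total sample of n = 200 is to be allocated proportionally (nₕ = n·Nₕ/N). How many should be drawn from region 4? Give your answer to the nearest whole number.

Share of region 4 = 2901/25898 = 0.11202.
Allocate 200 × 0.11202 = 22.403... → 22.

22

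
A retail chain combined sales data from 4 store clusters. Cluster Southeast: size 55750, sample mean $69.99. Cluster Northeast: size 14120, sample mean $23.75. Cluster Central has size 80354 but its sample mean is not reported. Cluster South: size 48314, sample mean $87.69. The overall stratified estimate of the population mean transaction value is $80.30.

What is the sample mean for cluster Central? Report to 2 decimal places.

92.95

N = 55750 + 14120 + 80354 + 48314 = 198538.
Overall total = μ·N = 80.30·198538 = 15942601.4.
Subtract the known strata: 55750·69.99 + 14120·23.75 + 48314·87.69 = 8473947.16.
Remaining total for cluster Central: 15942601.4 − 8473947.16 = 7468654.24.
Divide by its size: 7468654.24 / 80354 = 92.9469... → 92.95.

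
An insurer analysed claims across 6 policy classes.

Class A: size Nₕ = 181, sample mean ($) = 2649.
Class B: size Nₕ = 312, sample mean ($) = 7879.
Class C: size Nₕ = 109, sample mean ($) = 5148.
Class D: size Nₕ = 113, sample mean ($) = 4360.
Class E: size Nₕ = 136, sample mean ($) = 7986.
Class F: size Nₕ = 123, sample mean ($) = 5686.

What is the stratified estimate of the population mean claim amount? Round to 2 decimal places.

N = 974; weights Wₕ = Nₕ/N = (0.1858, 0.3203, 0.1119, 0.1160, 0.1396, 0.1263).
x̄_st = Σ Wₕ·x̄ₕ = 0.1858·2649 + 0.3203·7879 + 0.1119·5148 + 0.1160·4360 + 0.1396·7986 + 0.1263·5686 ≈ 5931.2146...
→ 5931.21.

5931.21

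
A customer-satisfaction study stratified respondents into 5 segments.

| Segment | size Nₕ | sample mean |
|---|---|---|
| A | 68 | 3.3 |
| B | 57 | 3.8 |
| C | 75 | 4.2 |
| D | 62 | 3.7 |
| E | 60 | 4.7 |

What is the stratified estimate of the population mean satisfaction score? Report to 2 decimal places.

3.94

N = 68 + 57 + 75 + 62 + 60 = 322.
The stratified mean weights each stratum mean by its population share Nₕ/N.
Σ Nₕx̄ₕ = 68·3.3 + 57·3.8 + 75·4.2 + 62·3.7 + 60·4.7 = 224.4 + 216.6 + 315 + 229.4 + 282 = 1267.4.
Divide by N: 1267.4 / 322 = 3.9360... → 3.94.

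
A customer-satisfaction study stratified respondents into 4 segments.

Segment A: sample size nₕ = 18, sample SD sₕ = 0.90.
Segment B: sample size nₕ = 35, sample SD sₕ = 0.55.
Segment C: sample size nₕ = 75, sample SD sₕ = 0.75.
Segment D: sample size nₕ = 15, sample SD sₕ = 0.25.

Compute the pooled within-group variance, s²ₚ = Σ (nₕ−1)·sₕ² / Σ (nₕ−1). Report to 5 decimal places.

0.47881

A: (18−1)·0.90² = 17·0.81 = 13.77
B: (35−1)·0.55² = 34·0.3025 = 10.285
C: (75−1)·0.75² = 74·0.5625 = 41.625
D: (15−1)·0.25² = 14·0.0625 = 0.875
Numerator = 66.555; denominator = Σ(nₕ−1) = 139.
s²ₚ = 66.555/139 = 0.4788129... → 0.47881.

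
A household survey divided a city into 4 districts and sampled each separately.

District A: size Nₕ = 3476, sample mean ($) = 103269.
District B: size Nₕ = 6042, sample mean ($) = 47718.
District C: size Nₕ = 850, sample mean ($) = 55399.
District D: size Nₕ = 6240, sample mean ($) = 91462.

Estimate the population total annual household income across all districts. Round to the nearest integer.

1265087230

A: 3476·103269 = 358963044
B: 6042·47718 = 288312156
C: 850·55399 = 47089150
D: 6240·91462 = 570722880
τ̂ = Σ Nₕx̄ₕ = 1265087230.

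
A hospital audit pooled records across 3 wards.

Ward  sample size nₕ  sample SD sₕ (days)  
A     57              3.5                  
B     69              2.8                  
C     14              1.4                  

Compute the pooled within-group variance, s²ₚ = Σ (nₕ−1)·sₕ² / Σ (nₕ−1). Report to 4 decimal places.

A: (57−1)·3.5² = 56·12.25 = 686
B: (69−1)·2.8² = 68·7.84 = 533.12
C: (14−1)·1.4² = 13·1.96 = 25.48
Numerator = 1244.6; denominator = Σ(nₕ−1) = 137.
s²ₚ = 1244.6/137 = 9.084672... → 9.0847.

9.0847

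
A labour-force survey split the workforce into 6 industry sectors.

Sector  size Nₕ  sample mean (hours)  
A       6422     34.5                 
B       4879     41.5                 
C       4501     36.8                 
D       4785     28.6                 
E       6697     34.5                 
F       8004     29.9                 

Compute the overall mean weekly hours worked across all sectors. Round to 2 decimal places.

x̄_st = (Σ Nₕx̄ₕ) / (Σ Nₕ) = (6422·34.5 + 4879·41.5 + 4501·36.8 + 4785·28.6 + 6697·34.5 + 8004·29.9) / 35288
= 1196891.4 / 35288 = 33.9178... → 33.92.

33.92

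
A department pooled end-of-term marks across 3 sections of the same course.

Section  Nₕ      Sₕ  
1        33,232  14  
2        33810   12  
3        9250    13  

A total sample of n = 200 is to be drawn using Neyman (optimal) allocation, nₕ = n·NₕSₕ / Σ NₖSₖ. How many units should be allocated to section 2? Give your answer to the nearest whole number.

Σ NₕSₕ = 33232·14 + 33810·12 + 9250·13 = 991218.
Share for 2: 405720/991218 = 0.40931.
n_2 = 200 × 0.40931 = 81.863... → 82.

82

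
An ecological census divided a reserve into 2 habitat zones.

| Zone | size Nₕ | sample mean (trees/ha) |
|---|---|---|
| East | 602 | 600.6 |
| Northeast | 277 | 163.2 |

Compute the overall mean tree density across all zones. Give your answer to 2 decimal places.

N = 879; weights Wₕ = Nₕ/N = (0.6849, 0.3151).
x̄_st = Σ Wₕ·x̄ₕ = 0.6849·600.6 + 0.3151·163.2 ≈ 462.7618...
→ 462.76.

462.76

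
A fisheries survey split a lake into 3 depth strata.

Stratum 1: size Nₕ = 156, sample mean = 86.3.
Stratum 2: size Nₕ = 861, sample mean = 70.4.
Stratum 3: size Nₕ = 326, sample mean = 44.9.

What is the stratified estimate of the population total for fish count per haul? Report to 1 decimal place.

88714.6

1: 156·86.3 = 13462.8
2: 861·70.4 = 60614.4
3: 326·44.9 = 14637.4
τ̂ = Σ Nₕx̄ₕ = 88714.6.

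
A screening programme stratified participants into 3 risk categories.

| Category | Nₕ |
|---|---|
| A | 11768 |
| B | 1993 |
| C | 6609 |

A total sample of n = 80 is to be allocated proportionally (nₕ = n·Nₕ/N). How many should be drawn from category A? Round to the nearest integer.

N = 11768 + 1993 + 6609 = 20370.
n_A = 80·11768/20370 = 46.217... → 46.

46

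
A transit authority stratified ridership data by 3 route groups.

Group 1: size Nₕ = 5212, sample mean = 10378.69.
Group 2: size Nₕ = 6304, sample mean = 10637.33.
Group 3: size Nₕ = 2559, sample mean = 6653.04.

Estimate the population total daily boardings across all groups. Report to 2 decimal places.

1: 5212·10378.69 = 54093732.28
2: 6304·10637.33 = 67057728.32
3: 2559·6653.04 = 17025129.36
τ̂ = Σ Nₕx̄ₕ = 138176589.96.

138176589.96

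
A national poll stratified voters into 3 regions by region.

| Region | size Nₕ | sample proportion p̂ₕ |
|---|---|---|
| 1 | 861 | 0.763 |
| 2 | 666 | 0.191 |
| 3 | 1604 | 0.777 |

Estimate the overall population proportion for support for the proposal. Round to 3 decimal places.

Wₕ = Nₕ/N with N = 3131: 0.2750, 0.2127, 0.5123.
p̂_st = 0.2750·0.763 + 0.2127·0.191 + 0.5123·0.777 ≈ 0.64850... → 0.649.

0.649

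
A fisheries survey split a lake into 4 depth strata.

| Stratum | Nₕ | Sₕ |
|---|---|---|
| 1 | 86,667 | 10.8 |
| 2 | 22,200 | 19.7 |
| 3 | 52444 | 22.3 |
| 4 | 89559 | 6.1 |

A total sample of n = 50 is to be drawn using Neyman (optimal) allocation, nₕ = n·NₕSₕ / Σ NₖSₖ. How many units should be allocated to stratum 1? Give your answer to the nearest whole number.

1: NₕSₕ = 86667·10.8 = 936003.6
2: NₕSₕ = 22200·19.7 = 437340
3: NₕSₕ = 52444·22.3 = 1169501.2
4: NₕSₕ = 89559·6.1 = 546309.9
Σ NₕSₕ = 3089154.7.
n_1 = 50·936003.6/3089154.7 = 15.150... → 15.

15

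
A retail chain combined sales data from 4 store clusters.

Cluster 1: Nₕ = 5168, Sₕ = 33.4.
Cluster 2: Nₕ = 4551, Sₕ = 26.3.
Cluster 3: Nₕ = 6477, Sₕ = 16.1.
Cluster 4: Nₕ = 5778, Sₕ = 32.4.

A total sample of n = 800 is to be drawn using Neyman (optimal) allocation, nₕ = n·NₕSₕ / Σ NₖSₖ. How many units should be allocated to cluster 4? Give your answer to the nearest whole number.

1: NₕSₕ = 5168·33.4 = 172611.2
2: NₕSₕ = 4551·26.3 = 119691.3
3: NₕSₕ = 6477·16.1 = 104279.7
4: NₕSₕ = 5778·32.4 = 187207.2
Σ NₕSₕ = 583789.4.
n_4 = 800·187207.2/583789.4 = 256.541... → 257.

257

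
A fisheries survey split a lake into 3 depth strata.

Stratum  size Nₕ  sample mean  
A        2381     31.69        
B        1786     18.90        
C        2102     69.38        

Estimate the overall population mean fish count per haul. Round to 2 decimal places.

N = 6269; weights Wₕ = Nₕ/N = (0.3798, 0.2849, 0.3353).
x̄_st = Σ Wₕ·x̄ₕ = 0.3798·31.69 + 0.2849·18.90 + 0.3353·69.38 ≈ 40.6837...
→ 40.68.

40.68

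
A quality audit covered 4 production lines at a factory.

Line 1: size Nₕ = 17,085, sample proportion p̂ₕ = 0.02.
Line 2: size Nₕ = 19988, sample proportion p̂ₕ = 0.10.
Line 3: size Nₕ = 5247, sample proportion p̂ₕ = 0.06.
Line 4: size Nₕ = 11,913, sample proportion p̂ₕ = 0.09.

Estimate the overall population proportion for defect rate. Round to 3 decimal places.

0.069

Wₕ = Nₕ/N with N = 54233: 0.3150, 0.3686, 0.0967, 0.2197.
p̂_st = 0.3150·0.02 + 0.3686·0.10 + 0.0967·0.06 + 0.2197·0.09 ≈ 0.06873... → 0.069.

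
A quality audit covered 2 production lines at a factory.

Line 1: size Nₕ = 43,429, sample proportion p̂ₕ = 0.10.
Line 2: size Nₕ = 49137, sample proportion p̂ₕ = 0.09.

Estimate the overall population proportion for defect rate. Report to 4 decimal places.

Wₕ = Nₕ/N with N = 92566: 0.4692, 0.5308.
p̂_st = 0.4692·0.10 + 0.5308·0.09 ≈ 0.094692... → 0.0947.

0.0947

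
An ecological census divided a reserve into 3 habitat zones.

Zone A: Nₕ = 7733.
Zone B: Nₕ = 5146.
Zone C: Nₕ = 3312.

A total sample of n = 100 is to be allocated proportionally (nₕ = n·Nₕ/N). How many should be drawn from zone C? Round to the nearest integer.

20

Share of zone C = 3312/16191 = 0.20456.
Allocate 100 × 0.20456 = 20.456... → 20.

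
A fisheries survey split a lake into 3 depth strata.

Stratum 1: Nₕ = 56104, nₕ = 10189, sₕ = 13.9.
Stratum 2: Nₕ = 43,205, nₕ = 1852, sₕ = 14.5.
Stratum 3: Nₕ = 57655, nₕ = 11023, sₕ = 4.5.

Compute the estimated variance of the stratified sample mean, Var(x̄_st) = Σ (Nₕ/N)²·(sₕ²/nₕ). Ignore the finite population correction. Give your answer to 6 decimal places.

N = 156964; Wₕ = Nₕ/N.
stratum 1: (56104/156964)²·13.9²/10189 = 0.002422622
stratum 2: (43205/156964)²·14.5²/1852 = 0.008601277
stratum 3: (57655/156964)²·4.5²/11023 = 0.000247856
Sum = 0.011271754 → 0.011272.

0.011272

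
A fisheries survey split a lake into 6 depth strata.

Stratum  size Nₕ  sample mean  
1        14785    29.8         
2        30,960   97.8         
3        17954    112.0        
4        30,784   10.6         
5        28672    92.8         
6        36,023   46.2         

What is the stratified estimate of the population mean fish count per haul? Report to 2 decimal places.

N = 159178; weights Wₕ = Nₕ/N = (0.0929, 0.1945, 0.1128, 0.1934, 0.1801, 0.2263).
x̄_st = Σ Wₕ·x̄ₕ = 0.0929·29.8 + 0.1945·97.8 + 0.1128·112.0 + 0.1934·10.6 + 0.1801·92.8 + 0.2263·46.2 ≈ 63.6436...
→ 63.64.

63.64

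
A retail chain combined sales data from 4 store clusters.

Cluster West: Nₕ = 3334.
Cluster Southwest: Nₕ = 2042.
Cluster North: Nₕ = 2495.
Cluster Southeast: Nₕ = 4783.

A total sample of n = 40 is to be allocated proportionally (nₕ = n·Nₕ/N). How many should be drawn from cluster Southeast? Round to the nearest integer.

15

Share of cluster Southeast = 4783/12654 = 0.37798.
Allocate 40 × 0.37798 = 15.119... → 15.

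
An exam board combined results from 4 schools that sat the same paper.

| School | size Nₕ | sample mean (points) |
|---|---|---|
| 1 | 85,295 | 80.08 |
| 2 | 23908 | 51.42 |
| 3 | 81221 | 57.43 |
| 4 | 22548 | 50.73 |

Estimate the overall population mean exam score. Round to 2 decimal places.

65.12

x̄_st = (Σ Nₕx̄ₕ) / (Σ Nₕ) = (85295·80.08 + 23908·51.42 + 81221·57.43 + 22548·50.73) / 212972
= 13868155.03 / 212972 = 65.1173... → 65.12.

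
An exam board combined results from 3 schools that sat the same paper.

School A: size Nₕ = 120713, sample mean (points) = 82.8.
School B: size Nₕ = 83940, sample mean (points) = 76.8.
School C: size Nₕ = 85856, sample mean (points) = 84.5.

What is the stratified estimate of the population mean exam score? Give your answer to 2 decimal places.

81.57

x̄_st = (Σ Nₕx̄ₕ) / (Σ Nₕ) = (120713·82.8 + 83940·76.8 + 85856·84.5) / 290509
= 23696460.4 / 290509 = 81.5688... → 81.57.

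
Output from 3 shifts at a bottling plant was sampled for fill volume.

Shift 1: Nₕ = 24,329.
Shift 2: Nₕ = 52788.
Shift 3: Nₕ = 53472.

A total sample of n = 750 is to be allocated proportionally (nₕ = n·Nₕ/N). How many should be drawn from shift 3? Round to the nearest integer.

N = 24329 + 52788 + 53472 = 130589.
n_3 = 750·53472/130589 = 307.101... → 307.

307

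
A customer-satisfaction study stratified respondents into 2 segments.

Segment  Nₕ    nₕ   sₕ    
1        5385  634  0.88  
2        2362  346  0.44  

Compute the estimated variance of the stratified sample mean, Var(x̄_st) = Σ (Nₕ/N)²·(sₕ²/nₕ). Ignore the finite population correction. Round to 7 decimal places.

N = 7747; Wₕ = Nₕ/N.
segment 1: (5385/7747)²·0.88²/634 = 0.0005901744
segment 2: (2362/7747)²·0.44²/346 = 0.0000520142
Sum = 0.0006421886 → 0.0006422.

0.0006422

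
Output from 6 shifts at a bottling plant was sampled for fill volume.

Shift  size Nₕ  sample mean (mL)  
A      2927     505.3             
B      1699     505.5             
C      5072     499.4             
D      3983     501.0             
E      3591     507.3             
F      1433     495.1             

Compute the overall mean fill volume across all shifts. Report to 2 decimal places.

N = 18705; weights Wₕ = Nₕ/N = (0.1565, 0.0908, 0.2712, 0.2129, 0.1920, 0.0766).
x̄_st = Σ Wₕ·x̄ₕ = 0.1565·505.3 + 0.0908·505.5 + 0.2712·499.4 + 0.2129·501.0 + 0.1920·507.3 + 0.0766·495.1 ≈ 502.4052...
→ 502.41.

502.41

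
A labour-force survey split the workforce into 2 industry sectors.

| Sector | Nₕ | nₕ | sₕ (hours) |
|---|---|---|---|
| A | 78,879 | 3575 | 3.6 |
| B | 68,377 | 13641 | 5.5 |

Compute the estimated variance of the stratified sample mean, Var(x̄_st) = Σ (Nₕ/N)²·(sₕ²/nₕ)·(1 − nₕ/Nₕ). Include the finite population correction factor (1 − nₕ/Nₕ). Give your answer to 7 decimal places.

0.0013758

N = 147256; Wₕ = Nₕ/N.
sector A: (78879/147256)²·3.6²/3575·(1 − 3575/78879) = 0.0009930301
sector B: (68377/147256)²·5.5²/13641·(1 − 13641/68377) = 0.0003827509
Sum = 0.0013757810 → 0.0013758.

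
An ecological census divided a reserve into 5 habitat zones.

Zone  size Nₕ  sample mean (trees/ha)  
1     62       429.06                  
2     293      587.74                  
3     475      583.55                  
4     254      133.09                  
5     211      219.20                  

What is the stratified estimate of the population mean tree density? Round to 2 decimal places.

429.38

x̄_st = (Σ Nₕx̄ₕ) / (Σ Nₕ) = (62·429.06 + 293·587.74 + 475·583.55 + 254·133.09 + 211·219.20) / 1295
= 556051.85 / 1295 = 429.3837... → 429.38.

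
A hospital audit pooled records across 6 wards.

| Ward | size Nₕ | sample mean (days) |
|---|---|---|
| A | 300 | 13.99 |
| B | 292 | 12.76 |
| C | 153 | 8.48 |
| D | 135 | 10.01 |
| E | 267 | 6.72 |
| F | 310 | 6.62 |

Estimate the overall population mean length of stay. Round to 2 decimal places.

9.90

N = 300 + 292 + 153 + 135 + 267 + 310 = 1457.
Weight each subgroup mean by Nₕ/N and sum.
Σ Nₕx̄ₕ = 300·13.99 + 292·12.76 + 153·8.48 + 135·10.01 + 267·6.72 + 310·6.62 = 4197 + 3725.92 + 1297.44 + 1351.35 + 1794.24 + 2052.2 = 14418.15.
Divide by N: 14418.15 / 1457 = 9.8958... → 9.90.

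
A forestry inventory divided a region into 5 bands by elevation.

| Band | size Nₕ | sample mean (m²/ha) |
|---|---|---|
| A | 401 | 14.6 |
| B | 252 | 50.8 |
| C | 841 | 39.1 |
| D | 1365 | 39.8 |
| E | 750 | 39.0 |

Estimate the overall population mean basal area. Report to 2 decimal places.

x̄_st = (Σ Nₕx̄ₕ) / (Σ Nₕ) = (401·14.6 + 252·50.8 + 841·39.1 + 1365·39.8 + 750·39.0) / 3609
= 135116.3 / 3609 = 37.4387... → 37.44.

37.44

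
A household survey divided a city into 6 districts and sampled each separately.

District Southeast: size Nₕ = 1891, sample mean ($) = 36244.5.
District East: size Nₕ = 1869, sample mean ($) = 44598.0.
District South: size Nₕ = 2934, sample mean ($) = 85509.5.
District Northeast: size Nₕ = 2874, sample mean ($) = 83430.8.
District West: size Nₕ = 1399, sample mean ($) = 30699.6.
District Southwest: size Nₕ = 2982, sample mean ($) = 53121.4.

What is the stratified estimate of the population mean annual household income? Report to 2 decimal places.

60499.95

N = 1891 + 1869 + 2934 + 2874 + 1399 + 2982 = 13949.
The stratified mean weights each stratum mean by its population share Nₕ/N.
Σ Nₕx̄ₕ = 1891·36244.5 + 1869·44598.0 + 2934·85509.5 + 2874·83430.8 + 1399·30699.6 + 2982·53121.4 = 68538349.5 + 83353662 + 250884873 + 239780119.2 + 42948740.4 + 158408014.8 = 843913758.9.
Divide by N: 843913758.9 / 13949 = 60499.9469... → 60499.95.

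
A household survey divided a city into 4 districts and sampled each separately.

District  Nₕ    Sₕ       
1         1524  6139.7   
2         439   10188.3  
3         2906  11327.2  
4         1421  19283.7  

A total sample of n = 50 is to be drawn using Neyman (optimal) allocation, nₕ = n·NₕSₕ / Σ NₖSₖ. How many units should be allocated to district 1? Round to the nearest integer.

1: NₕSₕ = 1524·6139.7 = 9356902.8
2: NₕSₕ = 439·10188.3 = 4472663.7
3: NₕSₕ = 2906·11327.2 = 32916843.2
4: NₕSₕ = 1421·19283.7 = 27402137.7
Σ NₕSₕ = 74148547.4.
n_1 = 50·9356902.8/74148547.4 = 6.310... → 6.

6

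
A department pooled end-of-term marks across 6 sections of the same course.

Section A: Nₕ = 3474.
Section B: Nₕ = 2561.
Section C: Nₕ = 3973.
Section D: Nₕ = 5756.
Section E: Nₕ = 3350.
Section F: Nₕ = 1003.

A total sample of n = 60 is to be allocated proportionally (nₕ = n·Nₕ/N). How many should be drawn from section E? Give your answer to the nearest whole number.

N = 3474 + 2561 + 3973 + 5756 + 3350 + 1003 = 20117.
n_E = 60·3350/20117 = 9.992... → 10.

10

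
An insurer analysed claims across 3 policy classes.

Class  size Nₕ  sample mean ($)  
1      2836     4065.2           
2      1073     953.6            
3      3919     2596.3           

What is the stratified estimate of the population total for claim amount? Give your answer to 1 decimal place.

22727019.7

Estimate total by summing Nₕ·x̄ₕ over strata.
2836·4065.2 + 1073·953.6 + 3919·2596.3 = 11528907.2 + 1023212.8 + 10174899.7 = 22727019.7.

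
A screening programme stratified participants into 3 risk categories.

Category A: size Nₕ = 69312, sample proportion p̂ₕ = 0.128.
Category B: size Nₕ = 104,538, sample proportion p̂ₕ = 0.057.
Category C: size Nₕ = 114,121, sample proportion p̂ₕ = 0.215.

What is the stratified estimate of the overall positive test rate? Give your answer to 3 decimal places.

N = 69312 + 104538 + 114121 = 287971.
Overall proportion = Σ (Nₕ/N)·p̂ₕ.
Σ Nₕp̂ₕ = 8871.936 + 5958.666 + 24536.015 = 39366.617.
39366.617 / 287971 = 0.13670... → 0.137.

0.137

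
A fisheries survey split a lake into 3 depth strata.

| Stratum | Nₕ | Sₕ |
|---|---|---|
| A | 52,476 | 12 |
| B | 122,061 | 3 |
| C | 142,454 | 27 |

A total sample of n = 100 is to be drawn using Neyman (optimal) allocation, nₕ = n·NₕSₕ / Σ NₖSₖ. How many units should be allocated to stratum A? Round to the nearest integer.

A: NₕSₕ = 52476·12 = 629712
B: NₕSₕ = 122061·3 = 366183
C: NₕSₕ = 142454·27 = 3846258
Σ NₕSₕ = 4842153.
n_A = 100·629712/4842153 = 13.005... → 13.

13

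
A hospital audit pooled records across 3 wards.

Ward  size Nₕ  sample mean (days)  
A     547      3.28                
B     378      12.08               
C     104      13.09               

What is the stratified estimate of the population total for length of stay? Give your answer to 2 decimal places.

A: 547·3.28 = 1794.16
B: 378·12.08 = 4566.24
C: 104·13.09 = 1361.36
τ̂ = Σ Nₕx̄ₕ = 7721.76.

7721.76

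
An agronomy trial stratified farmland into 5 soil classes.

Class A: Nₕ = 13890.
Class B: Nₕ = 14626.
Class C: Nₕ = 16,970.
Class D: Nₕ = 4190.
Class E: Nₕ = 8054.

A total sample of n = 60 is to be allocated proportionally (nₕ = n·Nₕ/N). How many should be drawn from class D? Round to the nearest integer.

4

N = 13890 + 14626 + 16970 + 4190 + 8054 = 57730.
n_D = 60·4190/57730 = 4.355... → 4.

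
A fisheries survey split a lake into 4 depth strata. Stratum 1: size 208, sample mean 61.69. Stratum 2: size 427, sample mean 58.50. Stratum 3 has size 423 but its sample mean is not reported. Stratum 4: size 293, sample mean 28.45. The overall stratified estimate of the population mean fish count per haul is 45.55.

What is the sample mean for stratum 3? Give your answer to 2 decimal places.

Σ Nₕx̄ₕ = N·μ, so 423·x̄_3 = 1351·45.55 − (208·61.69 + 427·58.50 + 293·28.45).
= 61538.05 − 46146.87 = 15391.18.
x̄_3 = 15391.18 / 423 = 36.3858... → 36.39.

36.39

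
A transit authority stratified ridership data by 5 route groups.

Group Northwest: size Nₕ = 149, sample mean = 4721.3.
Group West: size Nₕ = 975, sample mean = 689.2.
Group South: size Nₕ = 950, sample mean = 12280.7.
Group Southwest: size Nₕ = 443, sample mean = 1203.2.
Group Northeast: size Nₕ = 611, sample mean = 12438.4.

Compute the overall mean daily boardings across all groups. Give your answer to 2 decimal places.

N = 3128; weights Wₕ = Nₕ/N = (0.0476, 0.3117, 0.3037, 0.1416, 0.1953).
x̄_st = Σ Wₕ·x̄ₕ = 0.0476·4721.3 + 0.3117·689.2 + 0.3037·12280.7 + 0.1416·1203.2 + 0.1953·12438.4 ≈ 6769.4977...
→ 6769.50.

6769.50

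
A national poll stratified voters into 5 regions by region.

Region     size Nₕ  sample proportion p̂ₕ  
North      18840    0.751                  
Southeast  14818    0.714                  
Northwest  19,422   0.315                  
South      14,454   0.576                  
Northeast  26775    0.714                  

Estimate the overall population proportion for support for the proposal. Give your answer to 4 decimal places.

0.6181

N = 18840 + 14818 + 19422 + 14454 + 26775 = 94309.
Overall proportion = Σ (Nₕ/N)·p̂ₕ.
Σ Nₕp̂ₕ = 14148.84 + 10580.052 + 6117.93 + 8325.504 + 19117.35 = 58289.676.
58289.676 / 94309 = 0.618071... → 0.6181.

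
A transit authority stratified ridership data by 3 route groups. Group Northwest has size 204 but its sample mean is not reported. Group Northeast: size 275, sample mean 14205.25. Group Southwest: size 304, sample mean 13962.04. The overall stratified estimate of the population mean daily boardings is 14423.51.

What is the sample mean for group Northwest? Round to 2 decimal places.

15405.41

N = 204 + 275 + 304 = 783.
Overall total = μ·N = 14423.51·783 = 11293608.33.
Subtract the known strata: 275·14205.25 + 304·13962.04 = 8150903.91.
Remaining total for group Northwest: 11293608.33 − 8150903.91 = 3142704.42.
Divide by its size: 3142704.42 / 204 = 15405.4138... → 15405.41.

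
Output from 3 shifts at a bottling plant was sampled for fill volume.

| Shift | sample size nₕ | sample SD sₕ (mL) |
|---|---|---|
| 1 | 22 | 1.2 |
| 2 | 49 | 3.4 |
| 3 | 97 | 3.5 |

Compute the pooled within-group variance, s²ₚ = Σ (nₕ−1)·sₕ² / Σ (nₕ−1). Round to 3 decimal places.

1: (22−1)·1.2² = 21·1.44 = 30.24
2: (49−1)·3.4² = 48·11.56 = 554.88
3: (97−1)·3.5² = 96·12.25 = 1176
Numerator = 1761.12; denominator = Σ(nₕ−1) = 165.
s²ₚ = 1761.12/165 = 10.67345... → 10.673.

10.673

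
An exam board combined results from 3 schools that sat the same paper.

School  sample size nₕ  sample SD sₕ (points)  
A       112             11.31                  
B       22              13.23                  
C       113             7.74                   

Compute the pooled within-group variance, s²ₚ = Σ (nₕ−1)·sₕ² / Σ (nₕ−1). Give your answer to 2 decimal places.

A: (112−1)·11.31² = 111·127.9161 = 14198.6871
B: (22−1)·13.23² = 21·175.0329 = 3675.6909
C: (113−1)·7.74² = 112·59.9076 = 6709.6512
Numerator = 24584.0292; denominator = Σ(nₕ−1) = 244.
s²ₚ = 24584.0292/244 = 100.7542... → 100.75.

100.75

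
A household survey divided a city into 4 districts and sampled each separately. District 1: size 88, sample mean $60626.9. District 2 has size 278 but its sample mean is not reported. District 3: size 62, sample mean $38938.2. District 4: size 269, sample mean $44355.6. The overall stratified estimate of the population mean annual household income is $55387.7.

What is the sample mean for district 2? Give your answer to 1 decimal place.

Σ Nₕx̄ₕ = N·μ, so 278·x̄_2 = 697·55387.7 − (88·60626.9 + 62·38938.2 + 269·44355.6).
= 38605226.9 − 19680992 = 18924234.9.
x̄_2 = 18924234.9 / 278 = 68072.787... → 68072.8.

68072.8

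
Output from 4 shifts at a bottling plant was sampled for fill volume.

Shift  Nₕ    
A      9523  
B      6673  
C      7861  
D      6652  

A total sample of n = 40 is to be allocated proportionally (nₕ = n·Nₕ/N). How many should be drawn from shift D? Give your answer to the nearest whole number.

Share of shift D = 6652/30709 = 0.21661.
Allocate 40 × 0.21661 = 8.665... → 9.

9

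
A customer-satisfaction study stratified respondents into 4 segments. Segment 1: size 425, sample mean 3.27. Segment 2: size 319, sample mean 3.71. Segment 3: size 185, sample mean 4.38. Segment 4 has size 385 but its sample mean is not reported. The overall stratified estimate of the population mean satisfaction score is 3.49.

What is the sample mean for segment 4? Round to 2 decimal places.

3.12

Σ Nₕx̄ₕ = N·μ, so 385·x̄_4 = 1314·3.49 − (425·3.27 + 319·3.71 + 185·4.38).
= 4585.86 − 3383.54 = 1202.32.
x̄_4 = 1202.32 / 385 = 3.1229... → 3.12.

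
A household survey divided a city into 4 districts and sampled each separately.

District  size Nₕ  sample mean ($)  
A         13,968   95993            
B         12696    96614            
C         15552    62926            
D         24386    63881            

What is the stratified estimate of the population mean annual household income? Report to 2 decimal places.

76632.37

N = 13968 + 12696 + 15552 + 24386 = 66602.
Overall mean = Σ (Nₕ/N)·x̄ₕ — weight by population share, not a simple average.
Σ Nₕx̄ₕ = 13968·95993 + 12696·96614 + 15552·62926 + 24386·63881 = 1340830224 + 1226611344 + 978625152 + 1557802066 = 5103868786.
Divide by N: 5103868786 / 66602 = 76632.3652... → 76632.37.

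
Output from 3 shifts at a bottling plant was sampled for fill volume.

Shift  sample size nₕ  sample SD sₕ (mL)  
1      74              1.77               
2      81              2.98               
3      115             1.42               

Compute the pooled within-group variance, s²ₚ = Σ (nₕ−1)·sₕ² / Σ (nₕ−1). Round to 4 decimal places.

Degrees of freedom: 73 + 80 + 114 = 267.
Σ(nₕ−1)sₕ² = 73·3.1329 + 80·8.8804 + 114·2.0164 = 1169.0033.
s²ₚ = 1169.0033 / 267 = 4.378290... → 4.3783.

4.3783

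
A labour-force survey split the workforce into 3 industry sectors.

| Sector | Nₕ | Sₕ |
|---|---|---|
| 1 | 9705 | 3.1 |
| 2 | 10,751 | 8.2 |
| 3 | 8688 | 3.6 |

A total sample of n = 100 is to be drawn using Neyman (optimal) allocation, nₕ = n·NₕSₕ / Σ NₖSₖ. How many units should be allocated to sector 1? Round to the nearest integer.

Σ NₕSₕ = 9705·3.1 + 10751·8.2 + 8688·3.6 = 149520.5.
Share for 1: 30085.5/149520.5 = 0.20121.
n_1 = 100 × 0.20121 = 20.121... → 20.

20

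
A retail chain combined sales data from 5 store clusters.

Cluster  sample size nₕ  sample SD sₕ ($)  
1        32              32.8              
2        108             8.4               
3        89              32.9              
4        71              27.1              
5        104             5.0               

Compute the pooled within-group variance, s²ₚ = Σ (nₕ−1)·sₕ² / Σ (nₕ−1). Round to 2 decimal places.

Degrees of freedom: 31 + 107 + 88 + 70 + 103 = 399.
Σ(nₕ−1)sₕ² = 31·1075.84 + 107·70.56 + 88·1082.41 + 70·734.41 + 103·25 = 190136.74.
s²ₚ = 190136.74 / 399 = 476.5332... → 476.53.

476.53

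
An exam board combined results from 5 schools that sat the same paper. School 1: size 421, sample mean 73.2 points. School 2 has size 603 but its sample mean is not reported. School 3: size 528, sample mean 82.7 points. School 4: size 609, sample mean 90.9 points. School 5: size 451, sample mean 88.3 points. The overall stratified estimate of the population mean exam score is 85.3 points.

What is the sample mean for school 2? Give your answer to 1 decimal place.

88.1

Σ Nₕx̄ₕ = N·μ, so 603·x̄_2 = 2612·85.3 − (421·73.2 + 528·82.7 + 609·90.9 + 451·88.3).
= 222803.6 − 169664.2 = 53139.4.
x̄_2 = 53139.4 / 603 = 88.125... → 88.1.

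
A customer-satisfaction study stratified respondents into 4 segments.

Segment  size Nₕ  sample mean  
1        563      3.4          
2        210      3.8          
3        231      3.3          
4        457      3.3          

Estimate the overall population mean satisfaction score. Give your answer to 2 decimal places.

N = 563 + 210 + 231 + 457 = 1461.
The stratified mean weights each stratum mean by its population share Nₕ/N.
Σ Nₕx̄ₕ = 563·3.4 + 210·3.8 + 231·3.3 + 457·3.3 = 1914.2 + 798 + 762.3 + 1508.1 = 4982.6.
Divide by N: 4982.6 / 1461 = 3.4104... → 3.41.

3.41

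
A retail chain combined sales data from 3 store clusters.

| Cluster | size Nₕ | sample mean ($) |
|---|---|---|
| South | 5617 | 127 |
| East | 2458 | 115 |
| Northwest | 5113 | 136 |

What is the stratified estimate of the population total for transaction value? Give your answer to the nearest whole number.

1691397

South: 5617·127 = 713359
East: 2458·115 = 282670
Northwest: 5113·136 = 695368
τ̂ = Σ Nₕx̄ₕ = 1691397.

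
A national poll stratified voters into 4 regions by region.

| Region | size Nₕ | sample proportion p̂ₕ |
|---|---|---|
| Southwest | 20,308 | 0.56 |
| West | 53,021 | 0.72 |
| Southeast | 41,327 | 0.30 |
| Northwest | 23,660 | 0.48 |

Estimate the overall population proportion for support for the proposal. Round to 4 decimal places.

Wₕ = Nₕ/N with N = 138316: 0.1468, 0.3833, 0.2988, 0.1711.
p̂_st = 0.1468·0.56 + 0.3833·0.72 + 0.2988·0.30 + 0.1711·0.48 ≈ 0.529964... → 0.5300.

0.5300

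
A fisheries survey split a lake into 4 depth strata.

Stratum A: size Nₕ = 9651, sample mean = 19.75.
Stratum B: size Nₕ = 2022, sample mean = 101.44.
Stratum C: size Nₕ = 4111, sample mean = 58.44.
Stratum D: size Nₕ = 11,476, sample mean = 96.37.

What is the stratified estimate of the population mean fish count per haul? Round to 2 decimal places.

x̄_st = (Σ Nₕx̄ₕ) / (Σ Nₕ) = (9651·19.75 + 2022·101.44 + 4111·58.44 + 11476·96.37) / 27260
= 1741907.89 / 27260 = 63.8998... → 63.90.

63.90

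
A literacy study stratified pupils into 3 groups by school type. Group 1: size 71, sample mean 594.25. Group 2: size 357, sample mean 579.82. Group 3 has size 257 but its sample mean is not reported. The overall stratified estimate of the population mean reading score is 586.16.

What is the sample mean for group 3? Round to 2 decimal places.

592.73

Σ Nₕx̄ₕ = N·μ, so 257·x̄_3 = 685·586.16 − (71·594.25 + 357·579.82).
= 401519.6 − 249187.49 = 152332.11.
x̄_3 = 152332.11 / 257 = 592.7319... → 592.73.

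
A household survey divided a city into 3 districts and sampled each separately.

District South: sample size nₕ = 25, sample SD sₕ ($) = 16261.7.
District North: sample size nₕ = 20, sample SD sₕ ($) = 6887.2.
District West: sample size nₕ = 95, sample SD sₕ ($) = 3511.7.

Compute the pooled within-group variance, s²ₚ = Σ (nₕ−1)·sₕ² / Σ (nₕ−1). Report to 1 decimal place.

61365530.7

Degrees of freedom: 24 + 19 + 94 = 137.
Σ(nₕ−1)sₕ² = 24·264442886.89 + 19·47433523.84 + 94·12332036.89 = 8407077705.98.
s²ₚ = 8407077705.98 / 137 = 61365530.701... → 61365530.7.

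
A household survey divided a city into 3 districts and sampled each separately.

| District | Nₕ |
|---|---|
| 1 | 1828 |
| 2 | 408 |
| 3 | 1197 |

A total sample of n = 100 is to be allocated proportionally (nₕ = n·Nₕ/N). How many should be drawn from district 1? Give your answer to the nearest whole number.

N = 1828 + 408 + 1197 = 3433.
n_1 = 100·1828/3433 = 53.248... → 53.

53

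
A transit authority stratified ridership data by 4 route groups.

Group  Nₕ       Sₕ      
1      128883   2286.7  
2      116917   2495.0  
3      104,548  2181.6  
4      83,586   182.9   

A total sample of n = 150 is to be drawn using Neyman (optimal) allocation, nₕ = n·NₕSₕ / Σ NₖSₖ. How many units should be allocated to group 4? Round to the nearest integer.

3

1: NₕSₕ = 128883·2286.7 = 294716756.1
2: NₕSₕ = 116917·2495.0 = 291707915
3: NₕSₕ = 104548·2181.6 = 228081916.8
4: NₕSₕ = 83586·182.9 = 15287879.4
Σ NₕSₕ = 829794467.3.
n_4 = 150·15287879.4/829794467.3 = 2.764... → 3.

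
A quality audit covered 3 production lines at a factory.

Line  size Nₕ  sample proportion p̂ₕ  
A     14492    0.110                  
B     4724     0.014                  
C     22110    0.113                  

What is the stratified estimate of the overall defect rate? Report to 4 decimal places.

N = 14492 + 4724 + 22110 = 41326.
Overall proportion = Σ (Nₕ/N)·p̂ₕ.
Σ Nₕp̂ₕ = 1594.12 + 66.136 + 2498.43 = 4158.686.
4158.686 / 41326 = 0.100631... → 0.1006.

0.1006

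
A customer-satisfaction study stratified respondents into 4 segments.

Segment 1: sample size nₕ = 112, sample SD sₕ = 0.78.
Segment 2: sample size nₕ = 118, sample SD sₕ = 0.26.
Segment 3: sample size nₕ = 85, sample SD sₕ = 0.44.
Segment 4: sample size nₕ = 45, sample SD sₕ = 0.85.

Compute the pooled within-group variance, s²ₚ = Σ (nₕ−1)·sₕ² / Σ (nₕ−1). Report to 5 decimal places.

0.34689

1: (112−1)·0.78² = 111·0.6084 = 67.5324
2: (118−1)·0.26² = 117·0.0676 = 7.9092
3: (85−1)·0.44² = 84·0.1936 = 16.2624
4: (45−1)·0.85² = 44·0.7225 = 31.79
Numerator = 123.494; denominator = Σ(nₕ−1) = 356.
s²ₚ = 123.494/356 = 0.3468933... → 0.34689.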